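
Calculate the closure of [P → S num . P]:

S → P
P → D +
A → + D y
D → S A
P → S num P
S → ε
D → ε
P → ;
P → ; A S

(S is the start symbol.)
To compute CLOSURE, for each item [A → α.Bβ] where B is a non-terminal, add [B → .γ] for all productions B → γ; repeat for the newly added items until nothing changes.

Start with: [P → S num . P]
  [P → S num . P] has the dot before P: add [P → . D +], [P → . S num P], [P → . ;], [P → . ; A S]
  [P → . D +] has the dot before D: add [D → . S A], [D → .]
  [P → . S num P] has the dot before S: add [S → . P], [S → .]
No further items can be added.

CLOSURE = { [D → . S A], [D → .], [P → . ; A S], [P → . ;], [P → . D +], [P → . S num P], [P → S num . P], [S → . P], [S → .] }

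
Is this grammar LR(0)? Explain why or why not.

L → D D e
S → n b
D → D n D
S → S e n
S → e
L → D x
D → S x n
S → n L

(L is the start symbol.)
Augment with L' → L and build the canonical LR(0) collection (I0 = CLOSURE({[L' → . L]}), then GOTO on every symbol after a dot until no new states appear). It has 19 states:
  I0: { [D → . D n D], [D → . S x n], [L → . D D e], [L → . D x], [L' → . L], [S → . S e n], [S → . e], [S → . n L], [S → . n b] }  — shift
  I1: { [D → . D n D], [D → . S x n], [D → D . n D], [L → D . D e], [L → D . x], [S → . S e n], [S → . e], [S → . n L], [S → . n b] }  — shift
  I2: { [L' → L .] }  — accept
  I3: { [D → S . x n], [S → S . e n] }  — shift
  I4: { [S → e .] }  — reduce
  I5: { [D → . D n D], [D → . S x n], [L → . D D e], [L → . D x], [S → . S e n], [S → . e], [S → . n L], [S → . n b], [S → n . L], [S → n . b] }  — shift
  I6: { [S → n L .] }  — reduce
  I7: { [S → n b .] }  — reduce
  I8: { [S → S e . n] }  — shift
  I9: { [D → S x . n] }  — shift
  I10: { [D → S x n .] }  — reduce
  I11: { [S → S e n .] }  — reduce
  I12: { [D → D . n D], [L → D D . e] }  — shift
  I13: { [D → . D n D], [D → . S x n], [D → D n . D], [L → . D D e], [L → . D x], [S → . S e n], [S → . e], [S → . n L], [S → . n b], [S → n . L], [S → n . b] }  — shift
  I14: { [L → D x .] }  — reduce
  I15: { [D → . D n D], [D → . S x n], [D → D . n D], [D → D n D .], [L → D . D e], [L → D . x], [S → . S e n], [S → . e], [S → . n L], [S → . n b] }  — shift, reduce
  I16: { [L → D D e .] }  — reduce
  I17: { [D → . D n D], [D → . S x n], [D → D n . D], [S → . S e n], [S → . e], [S → . n L], [S → . n b] }  — shift
  I18: { [D → D . n D], [D → D n D .] }  — shift, reduce

Conflict in state I15:
  Shift-reduce conflict between [D → D n D .] and [D → D . n D]
So the grammar is NOT LR(0).

Answer: No. Shift-reduce conflict between [D → D n D .] and [D → D . n D]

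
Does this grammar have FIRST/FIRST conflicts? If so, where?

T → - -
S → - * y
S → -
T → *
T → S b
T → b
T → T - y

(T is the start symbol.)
Yes. T → '-' '-' / T → S b on { '-' }; T → '-' '-' / T → T '-' y on { '-' }; T → '*' / T → T '-' y on { '*' }; T → S b / T → T '-' y on { '-' }; T → b / T → T '-' y on { 'b' }; S → '-' '*' y / S → '-' on { '-' }

A FIRST/FIRST conflict occurs when two productions N → α and N → β for the same non-terminal have FIRST(α) ∩ FIRST(β) ≠ ∅ (with ε ∈ FIRST of a nullable right-hand side, so two nullable alternatives also conflict).

FIRST sets of the non-terminals at (or reachable through a nullable prefix from) the front of some alternative:
  FIRST(S) = { '-' }
  FIRST(T) = { '*', '-', 'b' }

Productions for T:
  T → - -: FIRST = { '-' }
  T → *: FIRST = { '*' }
  T → S b: FIRST = { '-' }
  T → b: FIRST = { 'b' }
  T → T - y: FIRST = { '*', '-', 'b' }
Productions for S:
  S → - * y: FIRST = { '-' }
  S → -: FIRST = { '-' }

Conflict for T: T → - - and T → S b
  Overlap: { '-' }
Conflict for T: T → - - and T → T - y
  Overlap: { '-' }
Conflict for T: T → * and T → T - y
  Overlap: { '*' }
Conflict for T: T → S b and T → T - y
  Overlap: { '-' }
Conflict for T: T → b and T → T - y
  Overlap: { 'b' }
Conflict for S: S → - * y and S → -
  Overlap: { '-' }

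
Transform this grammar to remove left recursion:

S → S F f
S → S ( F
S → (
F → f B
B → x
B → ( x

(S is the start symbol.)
S is directly left-recursive. The standard transformation for
  A → A α₁ | ... | A α_m | β₁ | ... | β_n
is
  A  → β₁ A' | ... | β_n A'
  A' → α₁ A' | ... | α_m A' | ε

S → ( becomes S → ( S'
S → S F f becomes S' → F f S'
S → S ( F becomes S' → ( F S'
Add S' → ε

Productions for other non-terminals are unchanged:
  F → f B
  B → x
  B → ( x

Resulting grammar:
S → ( S'
S' → F f S'
S' → ( F S'
S' → ε
F → f B
B → x
B → ( x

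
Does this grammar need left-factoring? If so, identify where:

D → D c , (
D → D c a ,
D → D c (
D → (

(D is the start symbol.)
Yes, D has productions with common prefix 'D c'

Left-factoring is needed when two productions for the same non-terminal
share a common prefix on the right-hand side.

Productions for D:
  D → D c , (
  D → D c a ,
  D → D c (
  D → (

Found common prefix 'D c' in productions for D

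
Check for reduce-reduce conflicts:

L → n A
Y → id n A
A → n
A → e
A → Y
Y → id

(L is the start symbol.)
A reduce-reduce conflict occurs when an LR(0) state has two complete items [A → α .] and [B → β .] — both call for a reduction, and with no lookahead the parser cannot choose between them.

Augment with L' → L and build the canonical LR(0) collection (I0 = CLOSURE({[L' → . L]}), then GOTO on every symbol after a dot until no new states appear). It has 10 states:
  I0: { [L → . n A], [L' → . L] }  — shift
  I1: { [L' → L .] }  — accept
  I2: { [A → . Y], [A → . e], [A → . n], [L → n . A], [Y → . id n A], [Y → . id] }  — shift
  I3: { [L → n A .] }  — reduce
  I4: { [A → Y .] }  — reduce
  I5: { [A → e .] }  — reduce
  I6: { [Y → id . n A], [Y → id .] }  — shift, reduce
  I7: { [A → n .] }  — reduce
  I8: { [A → . Y], [A → . e], [A → . n], [Y → . id n A], [Y → . id], [Y → id n . A] }  — shift
  I9: { [Y → id n A .] }  — reduce

No state contains more than one complete item.

Answer: No reduce-reduce conflicts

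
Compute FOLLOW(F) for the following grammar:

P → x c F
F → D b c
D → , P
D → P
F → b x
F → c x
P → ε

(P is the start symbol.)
{ $, 'b' }

In P → x c F: F is at the end, add FOLLOW(P)

The FOLLOW sets referred to above (computed the same way, to a fixed point):
  FOLLOW(P) = { $, 'b' }

Taking the union: FOLLOW(F) = { $, 'b' }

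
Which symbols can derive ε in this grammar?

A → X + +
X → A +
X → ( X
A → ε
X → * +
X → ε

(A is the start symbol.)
ε-productions: A → ε, X → ε
So A, X are immediately nullable.
Every non-terminal is now nullable.
Nullable = { 'A', 'X' }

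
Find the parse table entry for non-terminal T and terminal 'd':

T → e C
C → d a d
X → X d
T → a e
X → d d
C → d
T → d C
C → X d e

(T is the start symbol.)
T → d C

To find M[T, 'd'], we find productions for T where 'd' is in the predict set (PREDICT(N → α) = (FIRST(α) \ {ε}) ∪ (FOLLOW(N) if α ⇒* ε)).

T → e C: PREDICT = { 'e' }
T → a e: PREDICT = { 'a' }
T → d C: PREDICT = { 'd' }
  'd' is in predict set, so this production goes in M[T, 'd']

M[T, 'd'] = T → d C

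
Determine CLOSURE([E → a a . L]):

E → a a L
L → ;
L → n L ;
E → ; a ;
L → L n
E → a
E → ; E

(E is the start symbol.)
{ [E → a a . L], [L → . ;], [L → . L n], [L → . n L ;] }

To compute CLOSURE, for each item [A → α.Bβ] where B is a non-terminal, add [B → .γ] for all productions B → γ; repeat for the newly added items until nothing changes.

Start with: [E → a a . L]
  [E → a a . L] has the dot before L: add [L → . ;], [L → . n L ;], [L → . L n]
No further items can be added.

CLOSURE = { [E → a a . L], [L → . ;], [L → . L n], [L → . n L ;] }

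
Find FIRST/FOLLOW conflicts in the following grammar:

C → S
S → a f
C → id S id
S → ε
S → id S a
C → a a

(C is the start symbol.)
A FIRST/FOLLOW conflict occurs when a non-terminal N has a nullable alternative N → β (β ⇒* ε) and another alternative N → α with FIRST(α) ∩ FOLLOW(N) ≠ ∅: on such a lookahead the parser cannot decide between expanding α and letting N vanish via β.

Nullable non-terminals: C, S.
FIRST sets used below: FIRST(S) = { 'a', 'id', ε }

C: nullable alternative(s) C → S; FOLLOW(C) = { $ }
  C → S: FIRST \ {ε} = { 'a', 'id' } — this is the only nullable alternative, skip
  C → id S id: FIRST \ {ε} = { 'id' } — disjoint from FOLLOW(C)
  C → a a: FIRST \ {ε} = { 'a' } — disjoint from FOLLOW(C)

S: nullable alternative(s) S → ε; FOLLOW(S) = { $, 'a', 'id' }
  S → a f: FIRST \ {ε} = { 'a' } — overlaps FOLLOW(S) on { 'a' }: CONFLICT
  S → ε: FIRST \ {ε} = { } — this is the only nullable alternative, skip
  S → id S a: FIRST \ {ε} = { 'id' } — overlaps FOLLOW(S) on { 'id' }: CONFLICT

So the grammar has 2 FIRST/FOLLOW conflicts (marked CONFLICT above).

Answer: Yes. S → a f with FOLLOW(S) on { 'a' }; S → id S a with FOLLOW(S) on { 'id' }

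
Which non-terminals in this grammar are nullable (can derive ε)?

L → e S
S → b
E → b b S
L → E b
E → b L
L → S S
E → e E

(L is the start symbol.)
A non-terminal is nullable if it can derive ε (the empty string): either it has an ε-production, or it has a production whose right-hand side consists entirely of nullable non-terminals.

There are no ε-productions, so no non-terminal can derive ε.
No non-terminals are nullable.

Answer: None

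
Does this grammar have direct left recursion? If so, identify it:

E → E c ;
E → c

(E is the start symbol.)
Direct left recursion occurs when N → N α for some non-terminal N (the right-hand side begins with the left-hand side itself).

E → E c ;: LEFT RECURSIVE (starts with E)
E → c: starts with c

The grammar has direct left recursion on: E.

Answer: Yes, E is left-recursive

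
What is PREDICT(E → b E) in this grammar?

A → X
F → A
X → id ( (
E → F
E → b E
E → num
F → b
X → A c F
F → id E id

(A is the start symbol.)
{ 'b' }

PREDICT(E → b E) = (FIRST(RHS) \ {ε}) ∪ (FOLLOW(E) if ε ∈ FIRST(RHS), i.e. RHS ⇒* ε)
FIRST(b E) = { 'b' }
ε ∉ FIRST(b E), so FOLLOW(E) is not added.
PREDICT(E → b E) = { 'b' }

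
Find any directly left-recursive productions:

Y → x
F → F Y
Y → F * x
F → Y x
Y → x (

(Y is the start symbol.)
Yes, F is left-recursive

Direct left recursion occurs when N → N α for some non-terminal N (the right-hand side begins with the left-hand side itself).

Y → x: starts with x
F → F Y: LEFT RECURSIVE (starts with F)
Y → F * x: starts with F
F → Y x: starts with Y
Y → x (: starts with x

The grammar has direct left recursion on: F.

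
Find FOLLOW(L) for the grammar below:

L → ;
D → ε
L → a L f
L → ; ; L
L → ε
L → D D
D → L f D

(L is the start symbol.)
{ $, 'f' }

To compute FOLLOW(L), find every occurrence of L on a right-hand side N → α L β: add FIRST(β) \ {ε}, and if β is empty or nullable also add FOLLOW(N). Iterate to a fixed point.

L is the start symbol, so $ ∈ FOLLOW(L).
In L → a L f: L is followed by f, add FIRST(f) \ {ε} = { 'f' }
In L → ; ; L: L is at the end; this adds FOLLOW(L) to itself — nothing new
In D → L f D: L is followed by f D, add FIRST(f D) \ {ε} = { 'f' }

Taking the union: FOLLOW(L) = { $, 'f' }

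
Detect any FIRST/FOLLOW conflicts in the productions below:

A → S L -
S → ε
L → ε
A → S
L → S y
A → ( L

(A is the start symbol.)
No FIRST/FOLLOW conflicts.

A FIRST/FOLLOW conflict occurs when a non-terminal N has a nullable alternative N → β (β ⇒* ε) and another alternative N → α with FIRST(α) ∩ FOLLOW(N) ≠ ∅: on such a lookahead the parser cannot decide between expanding α and letting N vanish via β.

Nullable non-terminals: A, L, S.
FIRST sets used below: FIRST(S) = { ε }, FIRST(L) = { 'y', ε }

A: nullable alternative(s) A → S; FOLLOW(A) = { $ }
  A → S L -: FIRST \ {ε} = { '-', 'y' } — disjoint from FOLLOW(A)
  A → S: FIRST \ {ε} = { } — this is the only nullable alternative, skip
  A → ( L: FIRST \ {ε} = { '(' } — disjoint from FOLLOW(A)

L: nullable alternative(s) L → ε; FOLLOW(L) = { $, '-' }
  L → ε: FIRST \ {ε} = { } — this is the only nullable alternative, skip
  L → S y: FIRST \ {ε} = { 'y' } — disjoint from FOLLOW(L)
S has a nullable alternative but only one production, so nothing to check.

No FIRST/FOLLOW conflicts found.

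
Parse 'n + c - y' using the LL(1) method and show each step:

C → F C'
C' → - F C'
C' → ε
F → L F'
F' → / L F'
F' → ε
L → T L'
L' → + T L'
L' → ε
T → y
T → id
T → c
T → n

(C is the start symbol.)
LL(1) parsing maintains a stack (initially the start symbol over $) and the input. At each step: if the stack top is a terminal, match it against the current input token; if it is a non-terminal N, replace it with the RHS of M[N, lookahead] (the unique production whose predict set contains the lookahead).

Stack is shown with the top on the left.

Stack           Input        Action
-----------------------------------
C $             n + c - y $  output C → F C'
F C' $          n + c - y $  output F → L F'
L F' C' $       n + c - y $  output L → T L'
T L' F' C' $    n + c - y $  output T → n
n L' F' C' $    n + c - y $  match 'n'
L' F' C' $      + c - y $    output L' → + T L'
+ T L' F' C' $  + c - y $    match '+'
T L' F' C' $    c - y $      output T → c
c L' F' C' $    c - y $      match 'c'
L' F' C' $      - y $        output L' → ε
F' C' $         - y $        output F' → ε
C' $            - y $        output C' → - F C'
- F C' $        - y $        match '-'
F C' $          y $          output F → L F'
L F' C' $       y $          output L → T L'
T L' F' C' $    y $          output T → y
y L' F' C' $    y $          match 'y'
L' F' C' $      $            output L' → ε
F' C' $         $            output F' → ε
C' $            $            output C' → ε
$               $            accept

The string is accepted.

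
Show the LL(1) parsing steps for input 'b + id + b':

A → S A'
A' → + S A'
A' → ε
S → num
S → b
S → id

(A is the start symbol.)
LL(1) parsing maintains a stack (initially the start symbol over $) and the input. At each step: if the stack top is a terminal, match it against the current input token; if it is a non-terminal N, replace it with the RHS of M[N, lookahead] (the unique production whose predict set contains the lookahead).

Stack is shown with the top on the left.

Stack     Input         Action
------------------------------
A $       b + id + b $  output A → S A'
S A' $    b + id + b $  output S → b
b A' $    b + id + b $  match 'b'
A' $      + id + b $    output A' → + S A'
+ S A' $  + id + b $    match '+'
S A' $    id + b $      output S → id
id A' $   id + b $      match 'id'
A' $      + b $         output A' → + S A'
+ S A' $  + b $         match '+'
S A' $    b $           output S → b
b A' $    b $           match 'b'
A' $      $             output A' → ε
$         $             accept

The string is accepted.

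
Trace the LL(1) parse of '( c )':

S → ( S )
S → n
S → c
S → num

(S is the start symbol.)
Stack is shown with the top on the left.

Stack    Input    Action
------------------------
S $      ( c ) $  output S → ( S )
( S ) $  ( c ) $  match '('
S ) $    c ) $    output S → c
c ) $    c ) $    match 'c'
) $      ) $      match ')'
$        $        accept

The string is accepted.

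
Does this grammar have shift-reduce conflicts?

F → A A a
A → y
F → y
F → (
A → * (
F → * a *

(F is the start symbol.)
Augment with F' → F and build the canonical LR(0) collection (I0 = CLOSURE({[F' → . F]}), then GOTO on every symbol after a dot until no new states appear). It has 13 states:
  I0: { [A → . * (], [A → . y], [F → . (], [F → . * a *], [F → . A A a], [F → . y], [F' → . F] }  — shift
  I1: { [F → ( .] }  — reduce
  I2: { [A → * . (], [F → * . a *] }  — shift
  I3: { [A → . * (], [A → . y], [F → A . A a] }  — shift
  I4: { [F' → F .] }  — accept
  I5: { [A → y .], [F → y .] }  — 2 reduces
  I6: { [A → * . (] }  — shift
  I7: { [F → A A . a] }  — shift
  I8: { [A → y .] }  — reduce
  I9: { [F → A A a .] }  — reduce
  I10: { [A → * ( .] }  — reduce
  I11: { [F → * a . *] }  — shift
  I12: { [F → * a * .] }  — reduce

No state contains both a complete item and a shift item.

Answer: No shift-reduce conflicts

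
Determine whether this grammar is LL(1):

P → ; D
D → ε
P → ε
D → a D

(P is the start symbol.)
Yes, the grammar is LL(1).

Relevant sets:
  FOLLOW(P) = { $ }
  FOLLOW(D) = { $ }

For P:
  PREDICT(P → ';' D) = { ';' }
  PREDICT(P → ε) = { $ }
For D:
  PREDICT(D → ε) = { $ }
  PREDICT(D → a D) = { 'a' }

All predict sets are disjoint. The grammar IS LL(1).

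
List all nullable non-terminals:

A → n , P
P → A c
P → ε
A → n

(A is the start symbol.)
{ 'P' }

A non-terminal is nullable if it can derive ε (the empty string): either it has an ε-production, or it has a production whose right-hand side consists entirely of nullable non-terminals.

ε-productions: P → ε
So P is immediately nullable.
No further non-terminal can be added: every production for the remaining non-terminals contains a terminal or a non-nullable non-terminal.
Nullable = { 'P' }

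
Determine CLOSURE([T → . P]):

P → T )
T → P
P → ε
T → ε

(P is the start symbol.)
To compute CLOSURE, for each item [A → α.Bβ] where B is a non-terminal, add [B → .γ] for all productions B → γ; repeat for the newly added items until nothing changes.

Start with: [T → . P]
  [T → . P] has the dot before P: add [P → . T )], [P → .]
  [P → . T )] has the dot before T: add [T → .]
No further items can be added.

CLOSURE = { [P → . T )], [P → .], [T → . P], [T → .] }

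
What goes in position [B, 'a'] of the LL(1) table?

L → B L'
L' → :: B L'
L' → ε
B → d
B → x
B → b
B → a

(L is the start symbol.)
To find M[B, 'a'], we find productions for B where 'a' is in the predict set (PREDICT(N → α) = (FIRST(α) \ {ε}) ∪ (FOLLOW(N) if α ⇒* ε)).

B → d: PREDICT = { 'd' }
B → x: PREDICT = { 'x' }
B → b: PREDICT = { 'b' }
B → a: PREDICT = { 'a' }
  'a' is in predict set, so this production goes in M[B, 'a']

M[B, 'a'] = B → a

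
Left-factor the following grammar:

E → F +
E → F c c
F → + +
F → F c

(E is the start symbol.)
Left-factoring transforms A → αβ₁ | αβ₂ into A → αA' and A' → β₁ | β₂
(α is the longest common prefix among the alternatives). Repeat until
no nonterminal has two alternatives with a common prefix.

Round 1: E has alternatives sharing prefix 'F'. Introduce E': E → F E'
  Add: E' → +
  Add: E' → c c

No remaining common prefixes — done.

Resulting grammar:
E → F E'
E' → +
E' → c c
F → + +
F → F c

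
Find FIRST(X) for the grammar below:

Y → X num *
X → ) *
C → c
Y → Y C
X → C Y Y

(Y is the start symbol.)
{ ')', 'c' }

FIRST sets of the other non-terminals involved (by the same procedure, iterated to a fixed point):
  FIRST(C) = { 'c' }

From X → ) *:
  - ')' is a terminal: add ')' and stop
From X → C Y Y:
  - C is a non-terminal: add FIRST(C) \ {ε} = { 'c' }
    C is not nullable, so stop

Collecting: FIRST(X) = { ')', 'c' }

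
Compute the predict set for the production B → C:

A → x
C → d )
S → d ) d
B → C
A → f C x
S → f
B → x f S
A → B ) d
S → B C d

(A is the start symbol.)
PREDICT(B → C) = (FIRST(RHS) \ {ε}) ∪ (FOLLOW(B) if ε ∈ FIRST(RHS), i.e. RHS ⇒* ε)
FIRST(C) = { 'd' }
FIRST(C) = { 'd' }
ε ∉ FIRST(C), so FOLLOW(B) is not added.
PREDICT(B → C) = { 'd' }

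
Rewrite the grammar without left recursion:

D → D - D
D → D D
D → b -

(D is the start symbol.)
D is directly left-recursive. The standard transformation for
  A → A α₁ | ... | A α_m | β₁ | ... | β_n
is
  A  → β₁ A' | ... | β_n A'
  A' → α₁ A' | ... | α_m A' | ε

D → b - becomes D → b - D'
D → D - D becomes D' → - D D'
D → D D becomes D' → D D'
Add D' → ε

Resulting grammar:
D → b - D'
D' → - D D'
D' → D D'
D' → ε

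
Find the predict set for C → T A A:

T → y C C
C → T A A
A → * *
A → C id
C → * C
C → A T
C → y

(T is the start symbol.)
PREDICT(C → T A A) = (FIRST(RHS) \ {ε}) ∪ (FOLLOW(C) if ε ∈ FIRST(RHS), i.e. RHS ⇒* ε)
FIRST(T) = { 'y' }
FIRST(T A A) = { 'y' }
ε ∉ FIRST(T A A), so FOLLOW(C) is not added.
PREDICT(C → T A A) = { 'y' }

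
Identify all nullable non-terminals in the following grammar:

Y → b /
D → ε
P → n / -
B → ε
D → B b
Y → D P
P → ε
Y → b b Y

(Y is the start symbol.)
{ 'B', 'D', 'P', 'Y' }

ε-productions: D → ε, B → ε, P → ε
So D, B, P are immediately nullable.
Y → D P: every symbol on the right is nullable, so Y is nullable too.
Every non-terminal is now nullable.
Nullable = { 'B', 'D', 'P', 'Y' }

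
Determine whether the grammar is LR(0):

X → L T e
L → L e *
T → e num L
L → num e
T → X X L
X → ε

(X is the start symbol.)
A grammar is LR(0) if no state in the canonical LR(0) collection has:
  - both a shift item (dot before a terminal) and a complete item (shift-reduce conflict), or
  - two or more complete items (reduce-reduce conflict; the accept item [X' → X .] counts as a complete item here).

Augment with X' → X and build the canonical LR(0) collection (I0 = CLOSURE({[X' → . X]}), then GOTO on every symbol after a dot until no new states appear). It has 15 states:
  I0: { [L → . L e *], [L → . num e], [X → . L T e], [X → .], [X' → . X] }  — shift, reduce
  I1: { [L → . L e *], [L → . num e], [L → L . e *], [T → . X X L], [T → . e num L], [X → . L T e], [X → .], [X → L . T e] }  — shift, reduce
  I2: { [X' → X .] }  — accept
  I3: { [L → num . e] }  — shift
  I4: { [L → num e .] }  — reduce
  I5: { [X → L T . e] }  — shift
  I6: { [L → . L e *], [L → . num e], [T → X . X L], [X → . L T e], [X → .] }  — shift, reduce
  I7: { [L → L e . *], [T → e . num L] }  — shift
  I8: { [L → L e * .] }  — reduce
  I9: { [L → . L e *], [L → . num e], [T → e num . L] }  — shift
  I10: { [L → L . e *], [T → e num L .] }  — shift, reduce
  I11: { [L → L e . *] }  — shift
  I12: { [L → . L e *], [L → . num e], [T → X X . L] }  — shift
  I13: { [L → L . e *], [T → X X L .] }  — shift, reduce
  I14: { [X → L T e .] }  — reduce

Conflict in state I0:
  Shift-reduce conflict between [X → .] and [L → . num e]
So the grammar is NOT LR(0).

Answer: No. Shift-reduce conflict between [X → .] and [L → . num e]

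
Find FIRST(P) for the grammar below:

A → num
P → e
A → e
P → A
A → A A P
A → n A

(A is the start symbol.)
{ 'e', 'n', 'num' }

FIRST sets of the other non-terminals involved (by the same procedure, iterated to a fixed point):
  FIRST(A) = { 'e', 'n', 'num' }

From P → e:
  - e is a terminal: add 'e' and stop
From P → A:
  - A is a non-terminal: add FIRST(A) \ {ε} = { 'e', 'n', 'num' }
    A is not nullable, so stop

Collecting: FIRST(P) = { 'e', 'n', 'num' }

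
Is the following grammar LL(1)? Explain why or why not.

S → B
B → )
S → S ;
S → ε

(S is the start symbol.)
A grammar is LL(1) if for each non-terminal N with multiple productions, the predict sets of those productions are pairwise disjoint, where PREDICT(N → α) = (FIRST(α) \ {ε}) ∪ (FOLLOW(N) if α ⇒* ε).

Relevant sets:
  FIRST(B) = { ')' }
  FIRST(S) = { ')', ';', ε }
  FOLLOW(S) = { $, ';' }

For S:
  PREDICT(S → B) = { ')' }
  PREDICT(S → S ';') = { ')', ';' }
  PREDICT(S → ε) = { $, ';' }
B has a single production, so nothing to check there.

Conflict found: Predict set conflict for S: { ')' }
The grammar is NOT LL(1).

Answer: No. Predict set conflict for S: { ')' }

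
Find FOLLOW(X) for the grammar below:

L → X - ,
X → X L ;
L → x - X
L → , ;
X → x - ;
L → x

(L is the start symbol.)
{ $, ',', '-', ';', 'x' }

In L → X - ,: X is followed by '-' ',', add FIRST('-' ',') \ {ε} = { '-' }
In X → X L ;: X is followed by L ';', add FIRST(L ';') \ {ε} = { ',', 'x' }
In L → x - X: X is at the end, add FOLLOW(L)

The FOLLOW sets referred to above (computed the same way, to a fixed point):
  FOLLOW(L) = { $, ';' }

Taking the union: FOLLOW(X) = { $, ',', '-', ';', 'x' }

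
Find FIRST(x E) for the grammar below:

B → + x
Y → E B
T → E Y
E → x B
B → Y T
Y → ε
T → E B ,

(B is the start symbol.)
{ 'x' }

To compute FIRST(x E), process the symbols left to right:
Symbol x is a terminal. Add 'x' and stop.
FIRST(x E) = { 'x' }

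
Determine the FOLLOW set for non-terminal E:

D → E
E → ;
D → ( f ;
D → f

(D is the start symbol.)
{ $ }

In D → E: E is at the end, add FOLLOW(D)

The FOLLOW sets referred to above (computed the same way, to a fixed point):
  FOLLOW(D) = { $ }

Taking the union: FOLLOW(E) = { $ }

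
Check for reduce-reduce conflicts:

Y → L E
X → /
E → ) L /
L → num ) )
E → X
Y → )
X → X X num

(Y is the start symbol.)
No reduce-reduce conflicts

A reduce-reduce conflict occurs when an LR(0) state has two complete items [A → α .] and [B → β .] — both call for a reduction, and with no lookahead the parser cannot choose between them.

Augment with Y' → Y and build the canonical LR(0) collection (I0 = CLOSURE({[Y' → . Y]}), then GOTO on every symbol after a dot until no new states appear). It has 15 states:
  I0: { [L → . num ) )], [Y → . )], [Y → . L E], [Y' → . Y] }  — shift
  I1: { [Y → ) .] }  — reduce
  I2: { [E → . ) L /], [E → . X], [X → . /], [X → . X X num], [Y → L . E] }  — shift
  I3: { [Y' → Y .] }  — accept
  I4: { [L → num . ) )] }  — shift
  I5: { [L → num ) . )] }  — shift
  I6: { [L → num ) ) .] }  — reduce
  I7: { [E → ) . L /], [L → . num ) )] }  — shift
  I8: { [X → / .] }  — reduce
  I9: { [Y → L E .] }  — reduce
  I10: { [E → X .], [X → . /], [X → . X X num], [X → X . X num] }  — shift, reduce
  I11: { [X → . /], [X → . X X num], [X → X . X num], [X → X X . num] }  — shift
  I12: { [X → X X num .] }  — reduce
  I13: { [E → ) L . /] }  — shift
  I14: { [E → ) L / .] }  — reduce

No state contains more than one complete item.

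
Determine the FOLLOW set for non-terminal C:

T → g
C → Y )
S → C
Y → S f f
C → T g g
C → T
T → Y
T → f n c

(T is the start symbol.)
{ 'f' }

In S → C: C is at the end, add FOLLOW(S)

The FOLLOW sets referred to above (computed the same way, to a fixed point):
  FOLLOW(S) = { 'f' }

Taking the union: FOLLOW(C) = { 'f' }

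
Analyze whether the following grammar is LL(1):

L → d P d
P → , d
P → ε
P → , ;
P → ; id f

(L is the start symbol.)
No. Predict set conflict for P: { ',' }

Relevant sets:
  FOLLOW(P) = { 'd' }

For P:
  PREDICT(P → ',' d) = { ',' }
  PREDICT(P → ε) = { 'd' }
  PREDICT(P → ',' ';') = { ',' }
  PREDICT(P → ';' id f) = { ';' }
L has a single production, so nothing to check there.

Conflict found: Predict set conflict for P: { ',' }
The grammar is NOT LL(1).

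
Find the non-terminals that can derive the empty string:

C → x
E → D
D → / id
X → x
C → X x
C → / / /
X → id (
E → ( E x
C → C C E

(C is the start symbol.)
A non-terminal is nullable if it can derive ε (the empty string): either it has an ε-production, or it has a production whose right-hand side consists entirely of nullable non-terminals.

There are no ε-productions, so no non-terminal can derive ε.
No non-terminals are nullable.

Answer: None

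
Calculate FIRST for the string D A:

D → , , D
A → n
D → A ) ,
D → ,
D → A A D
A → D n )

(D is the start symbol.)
FIRST sets of the non-terminals involved (from the grammar, by fixed-point iteration):
  FIRST(D) = { ',', 'n' }

To compute FIRST(D A), process the symbols left to right:
Symbol D is a non-terminal. Add FIRST(D) \ {ε} = { ',', 'n' }
D is not nullable (ε ∉ FIRST(D)), so stop here.
FIRST(D A) = { ',', 'n' }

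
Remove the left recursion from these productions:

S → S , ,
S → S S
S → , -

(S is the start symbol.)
S is directly left-recursive. The standard transformation for
  A → A α₁ | ... | A α_m | β₁ | ... | β_n
is
  A  → β₁ A' | ... | β_n A'
  A' → α₁ A' | ... | α_m A' | ε

S → , - becomes S → , - S'
S → S , , becomes S' → , , S'
S → S S becomes S' → S S'
Add S' → ε

Resulting grammar:
S → , - S'
S' → , , S'
S' → S S'
S' → ε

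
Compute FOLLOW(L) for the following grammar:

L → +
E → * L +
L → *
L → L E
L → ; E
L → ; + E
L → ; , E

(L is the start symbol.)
To compute FOLLOW(L), find every occurrence of L on a right-hand side N → α L β: add FIRST(β) \ {ε}, and if β is empty or nullable also add FOLLOW(N). Iterate to a fixed point.

L is the start symbol, so $ ∈ FOLLOW(L).
In E → * L +: L is followed by '+', add FIRST('+') \ {ε} = { '+' }
In L → L E: L is followed by E, add FIRST(E) \ {ε} = { '*' }

Taking the union: FOLLOW(L) = { $, '*', '+' }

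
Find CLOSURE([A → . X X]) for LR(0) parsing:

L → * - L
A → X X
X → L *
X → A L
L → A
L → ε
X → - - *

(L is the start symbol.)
Start with: [A → . X X]
  [A → . X X] has the dot before X: add [X → . L *], [X → . A L], [X → . - - *]
  [X → . L *] has the dot before L: add [L → . * - L], [L → . A], [L → .]
  [X → . A L] has the dot before A: all A-items already present
No further items can be added.

CLOSURE = { [A → . X X], [L → . * - L], [L → . A], [L → .], [X → . - - *], [X → . A L], [X → . L *] }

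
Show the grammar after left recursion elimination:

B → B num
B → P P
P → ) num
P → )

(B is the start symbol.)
B is directly left-recursive. The standard transformation for
  A → A α₁ | ... | A α_m | β₁ | ... | β_n
is
  A  → β₁ A' | ... | β_n A'
  A' → α₁ A' | ... | α_m A' | ε

B → P P becomes B → P P B'
B → B num becomes B' → num B'
Add B' → ε

Productions for other non-terminals are unchanged:
  P → ) num
  P → )

Resulting grammar:
B → P P B'
B' → num B'
B' → ε
P → ) num
P → )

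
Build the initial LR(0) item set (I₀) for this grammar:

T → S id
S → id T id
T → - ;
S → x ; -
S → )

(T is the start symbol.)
{ [S → . )], [S → . id T id], [S → . x ; -], [T → . - ;], [T → . S id], [T' → . T] }

First, augment the grammar with T' → T
I₀ = CLOSURE({ [T' → . T] }):
  [T' → . T] has the dot before T: add [T → . S id], [T → . - ;]
  [T → . S id] has the dot before S: add [S → . id T id], [S → . x ; -], [S → . )]
No further items can be added.

I₀ = { [S → . )], [S → . id T id], [S → . x ; -], [T → . - ;], [T → . S id], [T' → . T] }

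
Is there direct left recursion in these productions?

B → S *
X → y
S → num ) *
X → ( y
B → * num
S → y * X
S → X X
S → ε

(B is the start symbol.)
No direct left recursion

B → S *: starts with S
X → y: starts with y
S → num ) *: starts with num
X → ( y: starts with '('
B → * num: starts with '*'
S → y * X: starts with y
S → X X: starts with X
S → ε: starts with ε

No direct left recursion found.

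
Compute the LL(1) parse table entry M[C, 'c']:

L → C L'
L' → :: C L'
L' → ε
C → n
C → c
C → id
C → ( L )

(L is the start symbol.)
To find M[C, 'c'], we find productions for C where 'c' is in the predict set (PREDICT(N → α) = (FIRST(α) \ {ε}) ∪ (FOLLOW(N) if α ⇒* ε)).

C → n: PREDICT = { 'n' }
C → c: PREDICT = { 'c' }
  'c' is in predict set, so this production goes in M[C, 'c']
C → id: PREDICT = { 'id' }
C → ( L ): PREDICT = { '(' }

M[C, 'c'] = C → c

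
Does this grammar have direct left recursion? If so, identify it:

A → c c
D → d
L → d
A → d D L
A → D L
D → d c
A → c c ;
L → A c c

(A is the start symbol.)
No direct left recursion

A → c c: starts with c
D → d: starts with d
L → d: starts with d
A → d D L: starts with d
A → D L: starts with D
D → d c: starts with d
A → c c ;: starts with c
L → A c c: starts with A

No direct left recursion found.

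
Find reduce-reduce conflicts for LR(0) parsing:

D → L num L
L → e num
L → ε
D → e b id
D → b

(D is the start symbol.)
No reduce-reduce conflicts

A reduce-reduce conflict occurs when an LR(0) state has two complete items [A → α .] and [B → β .] — both call for a reduction, and with no lookahead the parser cannot choose between them.

Augment with D' → D and build the canonical LR(0) collection (I0 = CLOSURE({[D' → . D]}), then GOTO on every symbol after a dot until no new states appear). It has 11 states:
  I0: { [D → . L num L], [D → . b], [D → . e b id], [D' → . D], [L → . e num], [L → .] }  — shift, reduce
  I1: { [D' → D .] }  — accept
  I2: { [D → L . num L] }  — shift
  I3: { [D → b .] }  — reduce
  I4: { [D → e . b id], [L → e . num] }  — shift
  I5: { [D → e b . id] }  — shift
  I6: { [L → e num .] }  — reduce
  I7: { [D → e b id .] }  — reduce
  I8: { [D → L num . L], [L → . e num], [L → .] }  — shift, reduce
  I9: { [D → L num L .] }  — reduce
  I10: { [L → e . num] }  — shift

No state contains more than one complete item.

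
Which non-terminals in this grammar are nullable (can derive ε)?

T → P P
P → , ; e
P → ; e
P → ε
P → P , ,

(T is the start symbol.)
{ 'P', 'T' }

ε-productions: P → ε
So P is immediately nullable.
T → P P: every symbol on the right is nullable, so T is nullable too.
Every non-terminal is now nullable.
Nullable = { 'P', 'T' }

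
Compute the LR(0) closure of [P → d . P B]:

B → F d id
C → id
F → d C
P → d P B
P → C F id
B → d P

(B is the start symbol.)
To compute CLOSURE, for each item [A → α.Bβ] where B is a non-terminal, add [B → .γ] for all productions B → γ; repeat for the newly added items until nothing changes.

Start with: [P → d . P B]
  [P → d . P B] has the dot before P: add [P → . d P B], [P → . C F id]
  [P → . C F id] has the dot before C: add [C → . id]
No further items can be added.

CLOSURE = { [C → . id], [P → . C F id], [P → . d P B], [P → d . P B] }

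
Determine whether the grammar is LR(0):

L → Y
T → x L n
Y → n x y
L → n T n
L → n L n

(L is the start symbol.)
Yes, the grammar is LR(0)

A grammar is LR(0) if no state in the canonical LR(0) collection has:
  - both a shift item (dot before a terminal) and a complete item (shift-reduce conflict), or
  - two or more complete items (reduce-reduce conflict; the accept item [L' → L .] counts as a complete item here).

Augment with L' → L and build the canonical LR(0) collection (I0 = CLOSURE({[L' → . L]}), then GOTO on every symbol after a dot until no new states appear). It has 12 states:
  I0: { [L → . Y], [L → . n L n], [L → . n T n], [L' → . L], [Y → . n x y] }  — shift
  I1: { [L' → L .] }  — accept
  I2: { [L → Y .] }  — reduce
  I3: { [L → . Y], [L → . n L n], [L → . n T n], [L → n . L n], [L → n . T n], [T → . x L n], [Y → . n x y], [Y → n . x y] }  — shift
  I4: { [L → n L . n] }  — shift
  I5: { [L → n T . n] }  — shift
  I6: { [L → . Y], [L → . n L n], [L → . n T n], [T → x . L n], [Y → . n x y], [Y → n x . y] }  — shift
  I7: { [T → x L . n] }  — shift
  I8: { [Y → n x y .] }  — reduce
  I9: { [T → x L n .] }  — reduce
  I10: { [L → n T n .] }  — reduce
  I11: { [L → n L n .] }  — reduce

Every state is either a pure shift/goto state or contains exactly one complete item and nothing to shift — no conflicts. The grammar is LR(0).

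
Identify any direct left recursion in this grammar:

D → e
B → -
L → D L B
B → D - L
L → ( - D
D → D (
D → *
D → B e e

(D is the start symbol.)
Yes, D is left-recursive

Direct left recursion occurs when N → N α for some non-terminal N (the right-hand side begins with the left-hand side itself).

D → e: starts with e
B → -: starts with '-'
L → D L B: starts with D
B → D - L: starts with D
L → ( - D: starts with '('
D → D (: LEFT RECURSIVE (starts with D)
D → *: starts with '*'
D → B e e: starts with B

The grammar has direct left recursion on: D.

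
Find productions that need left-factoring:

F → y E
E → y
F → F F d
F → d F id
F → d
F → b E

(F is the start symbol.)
Yes, F has productions with common prefix 'd'

Left-factoring is needed when two productions for the same non-terminal
share a common prefix on the right-hand side.

Productions for F:
  F → y E
  F → F F d
  F → d F id
  F → d
  F → b E

Found common prefix 'd' in productions for F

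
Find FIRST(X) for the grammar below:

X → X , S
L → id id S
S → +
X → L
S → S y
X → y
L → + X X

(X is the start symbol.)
FIRST sets of the other non-terminals involved (by the same procedure, iterated to a fixed point):
  FIRST(L) = { '+', 'id' }

From X → X , S:
  - X is the symbol being defined: contributes nothing new
    X is not nullable, so stop
From X → L:
  - L is a non-terminal: add FIRST(L) \ {ε} = { '+', 'id' }
    L is not nullable, so stop
From X → y:
  - y is a terminal: add 'y' and stop

Collecting: FIRST(X) = { '+', 'id', 'y' }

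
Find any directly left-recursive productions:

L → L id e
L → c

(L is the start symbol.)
Direct left recursion occurs when N → N α for some non-terminal N (the right-hand side begins with the left-hand side itself).

L → L id e: LEFT RECURSIVE (starts with L)
L → c: starts with c

The grammar has direct left recursion on: L.

Answer: Yes, L is left-recursive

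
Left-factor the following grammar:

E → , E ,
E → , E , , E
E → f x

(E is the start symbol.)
Left-factoring transforms A → αβ₁ | αβ₂ into A → αA' and A' → β₁ | β₂
(α is the longest common prefix among the alternatives). Repeat until
no nonterminal has two alternatives with a common prefix.

Round 1: E has alternatives sharing prefix ', E ,'. Introduce E': E → , E , E'
  Add: E' → ε
  Add: E' → , E

No remaining common prefixes — done.

Resulting grammar:
E → , E , E'
E' → ε
E' → , E
E → f x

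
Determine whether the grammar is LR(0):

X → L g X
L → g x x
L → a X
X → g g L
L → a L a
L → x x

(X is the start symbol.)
A grammar is LR(0) if no state in the canonical LR(0) collection has:
  - both a shift item (dot before a terminal) and a complete item (shift-reduce conflict), or
  - two or more complete items (reduce-reduce conflict; the accept item [X' → X .] counts as a complete item here).

Augment with X' → X and build the canonical LR(0) collection (I0 = CLOSURE({[X' → . X]}), then GOTO on every symbol after a dot until no new states appear). It has 17 states:
  I0: { [L → . a L a], [L → . a X], [L → . g x x], [L → . x x], [X → . L g X], [X → . g g L], [X' → . X] }  — shift
  I1: { [X → L . g X] }  — shift
  I2: { [X' → X .] }  — accept
  I3: { [L → . a L a], [L → . a X], [L → . g x x], [L → . x x], [L → a . L a], [L → a . X], [X → . L g X], [X → . g g L] }  — shift
  I4: { [L → g . x x], [X → g . g L] }  — shift
  I5: { [L → x . x] }  — shift
  I6: { [L → x x .] }  — reduce
  I7: { [L → . a L a], [L → . a X], [L → . g x x], [L → . x x], [X → g g . L] }  — shift
  I8: { [L → g x . x] }  — shift
  I9: { [L → g x x .] }  — reduce
  I10: { [X → g g L .] }  — reduce
  I11: { [L → g . x x] }  — shift
  I12: { [L → a L . a], [X → L . g X] }  — shift
  I13: { [L → a X .] }  — reduce
  I14: { [L → a L a .] }  — reduce
  I15: { [L → . a L a], [L → . a X], [L → . g x x], [L → . x x], [X → . L g X], [X → . g g L], [X → L g . X] }  — shift
  I16: { [X → L g X .] }  — reduce

Every state is either a pure shift/goto state or contains exactly one complete item and nothing to shift — no conflicts. The grammar is LR(0).

Answer: Yes, the grammar is LR(0)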